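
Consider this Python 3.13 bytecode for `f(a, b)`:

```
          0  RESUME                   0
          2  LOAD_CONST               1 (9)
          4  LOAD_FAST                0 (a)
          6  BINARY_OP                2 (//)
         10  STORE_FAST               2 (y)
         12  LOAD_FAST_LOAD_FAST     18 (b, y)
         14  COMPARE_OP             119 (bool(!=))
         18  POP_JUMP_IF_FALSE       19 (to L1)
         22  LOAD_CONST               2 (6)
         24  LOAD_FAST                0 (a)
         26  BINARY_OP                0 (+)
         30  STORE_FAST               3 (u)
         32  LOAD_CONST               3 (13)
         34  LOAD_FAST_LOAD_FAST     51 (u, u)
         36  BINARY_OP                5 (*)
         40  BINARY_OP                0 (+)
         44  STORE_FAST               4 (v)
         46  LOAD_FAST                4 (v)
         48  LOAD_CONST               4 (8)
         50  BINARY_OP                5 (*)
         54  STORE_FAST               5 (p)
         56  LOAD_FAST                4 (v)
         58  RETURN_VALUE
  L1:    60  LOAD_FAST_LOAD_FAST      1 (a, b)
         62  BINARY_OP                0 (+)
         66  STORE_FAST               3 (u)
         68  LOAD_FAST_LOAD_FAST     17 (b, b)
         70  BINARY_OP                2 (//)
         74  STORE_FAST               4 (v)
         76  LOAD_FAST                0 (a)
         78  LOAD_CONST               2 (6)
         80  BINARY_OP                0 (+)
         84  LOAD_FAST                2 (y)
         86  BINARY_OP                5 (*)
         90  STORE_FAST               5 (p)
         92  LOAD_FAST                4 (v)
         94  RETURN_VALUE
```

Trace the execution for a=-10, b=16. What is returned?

29

LOAD_CONST → push 9. Stack: [9]
LOAD_FAST a → push -10. Stack: [9, -10]
BINARY_OP // → 9 // -10 = -1. Stack: [-1]
STORE_FAST y → y=-1. Stack: []
LOAD_FAST_LOAD_FAST b,y → push 16,-1. Stack: [16, -1]
COMPARE_OP bool(!=) → 16 vs -1 = True. Stack: [True]
POP_JUMP_IF_FALSE → pop True; no jump. Stack: []
LOAD_CONST → push 6. Stack: [6]
LOAD_FAST a → push -10. Stack: [6, -10]
BINARY_OP + → 6 + -10 = -4. Stack: [-4]
STORE_FAST u → u=-4. Stack: []
LOAD_CONST → push 13. Stack: [13]
LOAD_FAST_LOAD_FAST u,u → push -4,-4. Stack: [13, -4, -4]
BINARY_OP * → -4 * -4 = 16. Stack: [13, 16]
BINARY_OP + → 13 + 16 = 29. Stack: [29]
STORE_FAST v → v=29. Stack: []
LOAD_FAST v → push 29. Stack: [29]
LOAD_CONST → push 8. Stack: [29, 8]
BINARY_OP * → 29 * 8 = 232. Stack: [232]
STORE_FAST p → p=232. Stack: []
LOAD_FAST v → push 29. Stack: [29]
RETURN_VALUE → return 29.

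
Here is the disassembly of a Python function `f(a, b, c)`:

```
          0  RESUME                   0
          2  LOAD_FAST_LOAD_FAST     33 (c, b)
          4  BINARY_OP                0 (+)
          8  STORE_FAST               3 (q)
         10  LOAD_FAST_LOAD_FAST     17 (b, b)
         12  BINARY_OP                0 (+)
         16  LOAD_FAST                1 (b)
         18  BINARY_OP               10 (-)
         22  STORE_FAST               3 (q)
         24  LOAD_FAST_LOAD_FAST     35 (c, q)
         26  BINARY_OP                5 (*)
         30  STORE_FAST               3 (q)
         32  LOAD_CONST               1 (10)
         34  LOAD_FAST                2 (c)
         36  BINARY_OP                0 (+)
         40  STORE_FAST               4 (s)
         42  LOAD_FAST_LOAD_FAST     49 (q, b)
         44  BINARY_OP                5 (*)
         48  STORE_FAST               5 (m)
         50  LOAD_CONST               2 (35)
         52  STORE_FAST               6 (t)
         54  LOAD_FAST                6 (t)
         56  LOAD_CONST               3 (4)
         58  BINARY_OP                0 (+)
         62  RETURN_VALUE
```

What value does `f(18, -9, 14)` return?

39

LOAD_FAST_LOAD_FAST c,b → push 14,-9. Stack: [14, -9]
BINARY_OP + → 14 + -9 = 5. Stack: [5]
STORE_FAST q → q=5. Stack: []
LOAD_FAST_LOAD_FAST b,b → push -9,-9. Stack: [-9, -9]
BINARY_OP + → -9 + -9 = -18. Stack: [-18]
LOAD_FAST b → push -9. Stack: [-18, -9]
BINARY_OP - → -18 - -9 = -9. Stack: [-9]
STORE_FAST q → q=-9. Stack: []
LOAD_FAST_LOAD_FAST c,q → push 14,-9. Stack: [14, -9]
BINARY_OP * → 14 * -9 = -126. Stack: [-126]
STORE_FAST q → q=-126. Stack: []
LOAD_CONST → push 10. Stack: [10]
LOAD_FAST c → push 14. Stack: [10, 14]
BINARY_OP + → 10 + 14 = 24. Stack: [24]
STORE_FAST s → s=24. Stack: []
LOAD_FAST_LOAD_FAST q,b → push -126,-9. Stack: [-126, -9]
BINARY_OP * → -126 * -9 = 1134. Stack: [1134]
STORE_FAST m → m=1134. Stack: []
LOAD_CONST → push 35. Stack: [35]
STORE_FAST t → t=35. Stack: []
LOAD_FAST t → push 35. Stack: [35]
LOAD_CONST → push 4. Stack: [35, 4]
BINARY_OP + → 35 + 4 = 39. Stack: [39]
RETURN_VALUE → return 39.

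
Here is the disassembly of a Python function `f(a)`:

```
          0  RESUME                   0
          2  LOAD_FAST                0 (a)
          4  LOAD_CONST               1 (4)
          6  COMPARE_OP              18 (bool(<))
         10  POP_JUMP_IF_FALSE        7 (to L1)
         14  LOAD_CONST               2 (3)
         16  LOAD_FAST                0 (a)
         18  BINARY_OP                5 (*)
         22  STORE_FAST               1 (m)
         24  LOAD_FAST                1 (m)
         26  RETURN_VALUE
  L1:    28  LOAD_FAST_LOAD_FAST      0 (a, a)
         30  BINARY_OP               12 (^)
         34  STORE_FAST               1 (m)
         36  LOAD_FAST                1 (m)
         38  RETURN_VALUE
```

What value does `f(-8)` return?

LOAD_FAST a → push -8. Stack: [-8]
LOAD_CONST → push 4. Stack: [-8, 4]
COMPARE_OP bool(<) → -8 vs 4 = True. Stack: [True]
POP_JUMP_IF_FALSE → pop True; no jump. Stack: []
LOAD_CONST → push 3. Stack: [3]
LOAD_FAST a → push -8. Stack: [3, -8]
BINARY_OP * → 3 * -8 = -24. Stack: [-24]
STORE_FAST m → m=-24. Stack: []
LOAD_FAST m → push -24. Stack: [-24]
RETURN_VALUE → return -24.

-24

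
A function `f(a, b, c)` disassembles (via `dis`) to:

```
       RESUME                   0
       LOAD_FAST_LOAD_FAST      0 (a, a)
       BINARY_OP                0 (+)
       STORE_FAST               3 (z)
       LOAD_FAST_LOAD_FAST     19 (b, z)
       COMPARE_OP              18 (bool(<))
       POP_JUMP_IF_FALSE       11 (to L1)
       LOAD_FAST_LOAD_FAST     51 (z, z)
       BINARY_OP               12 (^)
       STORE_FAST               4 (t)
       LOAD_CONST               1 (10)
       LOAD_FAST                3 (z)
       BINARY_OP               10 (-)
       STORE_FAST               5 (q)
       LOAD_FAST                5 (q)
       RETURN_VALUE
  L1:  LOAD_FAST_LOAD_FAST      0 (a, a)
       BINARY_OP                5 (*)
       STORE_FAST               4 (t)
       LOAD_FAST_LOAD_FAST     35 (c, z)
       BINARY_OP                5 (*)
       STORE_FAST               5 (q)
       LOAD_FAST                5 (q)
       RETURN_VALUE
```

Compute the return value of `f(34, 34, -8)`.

-58

LOAD_FAST_LOAD_FAST a,a → push 34,34. Stack: [34, 34]
BINARY_OP + → 34 + 34 = 68. Stack: [68]
STORE_FAST z → z=68. Stack: []
LOAD_FAST_LOAD_FAST b,z → push 34,68. Stack: [34, 68]
COMPARE_OP bool(<) → 34 vs 68 = True. Stack: [True]
POP_JUMP_IF_FALSE → pop True; no jump. Stack: []
LOAD_FAST_LOAD_FAST z,z → push 68,68. Stack: [68, 68]
BINARY_OP ^ → 68 ^ 68 = 0. Stack: [0]
STORE_FAST t → t=0. Stack: []
LOAD_CONST → push 10. Stack: [10]
LOAD_FAST z → push 68. Stack: [10, 68]
BINARY_OP - → 10 - 68 = -58. Stack: [-58]
STORE_FAST q → q=-58. Stack: []
LOAD_FAST q → push -58. Stack: [-58]
RETURN_VALUE → return -58.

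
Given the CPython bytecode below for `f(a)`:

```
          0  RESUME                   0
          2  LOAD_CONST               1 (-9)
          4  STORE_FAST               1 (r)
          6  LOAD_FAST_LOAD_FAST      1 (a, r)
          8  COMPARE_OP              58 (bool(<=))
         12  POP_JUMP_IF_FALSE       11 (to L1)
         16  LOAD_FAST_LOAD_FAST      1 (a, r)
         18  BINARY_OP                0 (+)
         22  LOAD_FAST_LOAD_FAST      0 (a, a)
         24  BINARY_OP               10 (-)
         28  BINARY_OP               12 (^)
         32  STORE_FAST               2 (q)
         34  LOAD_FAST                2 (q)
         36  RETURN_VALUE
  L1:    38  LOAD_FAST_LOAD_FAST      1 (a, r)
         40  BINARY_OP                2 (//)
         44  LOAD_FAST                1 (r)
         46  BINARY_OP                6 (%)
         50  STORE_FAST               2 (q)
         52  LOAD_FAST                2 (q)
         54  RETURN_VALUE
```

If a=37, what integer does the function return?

-5

LOAD_CONST → push -9. Stack: [-9]
STORE_FAST r → r=-9. Stack: []
LOAD_FAST_LOAD_FAST a,r → push 37,-9. Stack: [37, -9]
COMPARE_OP bool(<=) → 37 vs -9 = False. Stack: [False]
POP_JUMP_IF_FALSE → pop False; jump. Stack: []
LOAD_FAST_LOAD_FAST a,r → push 37,-9. Stack: [37, -9]
BINARY_OP // → 37 // -9 = -5. Stack: [-5]
LOAD_FAST r → push -9. Stack: [-5, -9]
BINARY_OP % → -5 % -9 = -5. Stack: [-5]
STORE_FAST q → q=-5. Stack: []
LOAD_FAST q → push -5. Stack: [-5]
RETURN_VALUE → return -5.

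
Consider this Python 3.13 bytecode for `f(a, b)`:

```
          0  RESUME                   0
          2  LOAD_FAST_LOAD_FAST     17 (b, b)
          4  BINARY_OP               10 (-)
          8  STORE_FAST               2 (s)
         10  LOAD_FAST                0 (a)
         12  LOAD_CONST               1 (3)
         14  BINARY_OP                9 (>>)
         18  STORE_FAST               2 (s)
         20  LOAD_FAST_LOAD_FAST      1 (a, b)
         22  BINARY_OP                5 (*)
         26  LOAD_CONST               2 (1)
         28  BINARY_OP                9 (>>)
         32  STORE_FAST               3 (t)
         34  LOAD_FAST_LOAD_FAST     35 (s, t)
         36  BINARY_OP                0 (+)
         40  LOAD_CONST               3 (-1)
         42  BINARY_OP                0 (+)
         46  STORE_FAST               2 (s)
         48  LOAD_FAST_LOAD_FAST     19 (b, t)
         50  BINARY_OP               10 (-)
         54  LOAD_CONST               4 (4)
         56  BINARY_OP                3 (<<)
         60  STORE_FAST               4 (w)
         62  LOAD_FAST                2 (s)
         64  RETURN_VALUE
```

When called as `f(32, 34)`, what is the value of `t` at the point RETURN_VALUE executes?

LOAD_FAST_LOAD_FAST b,b → push 34,34. Stack: [34, 34]
BINARY_OP - → 34 - 34 = 0. Stack: [0]
STORE_FAST s → s=0. Stack: []
LOAD_FAST a → push 32. Stack: [32]
LOAD_CONST → push 3. Stack: [32, 3]
BINARY_OP >> → 32 >> 3 = 4. Stack: [4]
STORE_FAST s → s=4. Stack: []
LOAD_FAST_LOAD_FAST a,b → push 32,34. Stack: [32, 34]
BINARY_OP * → 32 * 34 = 1088. Stack: [1088]
LOAD_CONST → push 1. Stack: [1088, 1]
BINARY_OP >> → 1088 >> 1 = 544. Stack: [544]
STORE_FAST t → t=544. Stack: []
LOAD_FAST_LOAD_FAST s,t → push 4,544. Stack: [4, 544]
BINARY_OP + → 4 + 544 = 548. Stack: [548]
LOAD_CONST → push -1. Stack: [548, -1]
BINARY_OP + → 548 + -1 = 547. Stack: [547]
STORE_FAST s → s=547. Stack: []
LOAD_FAST_LOAD_FAST b,t → push 34,544. Stack: [34, 544]
BINARY_OP - → 34 - 544 = -510. Stack: [-510]
LOAD_CONST → push 4. Stack: [-510, 4]
BINARY_OP << → -510 << 4 = -8160. Stack: [-8160]
STORE_FAST w → w=-8160. Stack: []
LOAD_FAST s → push 547. Stack: [547]
RETURN_VALUE → return 547.

544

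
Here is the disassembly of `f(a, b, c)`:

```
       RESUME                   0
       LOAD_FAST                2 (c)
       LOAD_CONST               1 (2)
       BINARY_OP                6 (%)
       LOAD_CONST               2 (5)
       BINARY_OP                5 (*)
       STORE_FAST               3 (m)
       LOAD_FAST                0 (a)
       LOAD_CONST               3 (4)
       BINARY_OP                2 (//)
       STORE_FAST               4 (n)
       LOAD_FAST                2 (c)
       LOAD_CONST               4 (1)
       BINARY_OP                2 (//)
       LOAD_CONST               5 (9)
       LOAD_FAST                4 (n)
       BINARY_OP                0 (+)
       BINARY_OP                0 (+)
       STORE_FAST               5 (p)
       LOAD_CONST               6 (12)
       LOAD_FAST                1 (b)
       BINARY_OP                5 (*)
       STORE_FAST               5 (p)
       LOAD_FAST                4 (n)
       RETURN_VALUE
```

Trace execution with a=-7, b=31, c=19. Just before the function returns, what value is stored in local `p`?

372

LOAD_FAST c → push 19. Stack: [19]
LOAD_CONST → push 2. Stack: [19, 2]
BINARY_OP % → 19 % 2 = 1. Stack: [1]
LOAD_CONST → push 5. Stack: [1, 5]
BINARY_OP * → 1 * 5 = 5. Stack: [5]
STORE_FAST m → m=5. Stack: []
LOAD_FAST a → push -7. Stack: [-7]
LOAD_CONST → push 4. Stack: [-7, 4]
BINARY_OP // → -7 // 4 = -2. Stack: [-2]
STORE_FAST n → n=-2. Stack: []
LOAD_FAST c → push 19. Stack: [19]
LOAD_CONST → push 1. Stack: [19, 1]
BINARY_OP // → 19 // 1 = 19. Stack: [19]
LOAD_CONST → push 9. Stack: [19, 9]
LOAD_FAST n → push -2. Stack: [19, 9, -2]
BINARY_OP + → 9 + -2 = 7. Stack: [19, 7]
BINARY_OP + → 19 + 7 = 26. Stack: [26]
STORE_FAST p → p=26. Stack: []
LOAD_CONST → push 12. Stack: [12]
LOAD_FAST b → push 31. Stack: [12, 31]
BINARY_OP * → 12 * 31 = 372. Stack: [372]
STORE_FAST p → p=372. Stack: []
LOAD_FAST n → push -2. Stack: [-2]
RETURN_VALUE → return -2.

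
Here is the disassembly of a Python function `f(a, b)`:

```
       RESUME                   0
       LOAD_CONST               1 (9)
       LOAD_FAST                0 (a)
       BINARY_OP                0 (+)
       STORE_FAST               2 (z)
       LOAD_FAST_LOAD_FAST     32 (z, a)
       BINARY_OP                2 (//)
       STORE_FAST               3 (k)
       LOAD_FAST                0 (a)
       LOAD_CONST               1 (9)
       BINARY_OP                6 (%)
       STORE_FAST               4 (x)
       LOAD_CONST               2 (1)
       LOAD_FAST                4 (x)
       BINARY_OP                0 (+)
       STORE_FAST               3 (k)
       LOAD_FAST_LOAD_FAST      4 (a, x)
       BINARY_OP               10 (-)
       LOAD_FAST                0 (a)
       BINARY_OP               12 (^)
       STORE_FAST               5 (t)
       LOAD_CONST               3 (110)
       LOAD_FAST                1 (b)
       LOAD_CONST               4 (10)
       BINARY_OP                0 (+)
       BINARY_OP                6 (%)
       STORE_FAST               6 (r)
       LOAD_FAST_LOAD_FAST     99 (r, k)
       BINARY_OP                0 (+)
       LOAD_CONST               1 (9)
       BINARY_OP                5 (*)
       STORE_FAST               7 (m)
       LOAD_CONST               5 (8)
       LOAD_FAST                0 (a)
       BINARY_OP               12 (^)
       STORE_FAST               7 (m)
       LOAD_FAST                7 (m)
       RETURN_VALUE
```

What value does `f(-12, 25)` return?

LOAD_CONST → push 9. Stack: [9]
LOAD_FAST a → push -12. Stack: [9, -12]
BINARY_OP + → 9 + -12 = -3. Stack: [-3]
STORE_FAST z → z=-3. Stack: []
LOAD_FAST_LOAD_FAST z,a → push -3,-12. Stack: [-3, -12]
BINARY_OP // → -3 // -12 = 0. Stack: [0]
STORE_FAST k → k=0. Stack: []
LOAD_FAST a → push -12. Stack: [-12]
LOAD_CONST → push 9. Stack: [-12, 9]
BINARY_OP % → -12 % 9 = 6. Stack: [6]
STORE_FAST x → x=6. Stack: []
LOAD_CONST → push 1. Stack: [1]
LOAD_FAST x → push 6. Stack: [1, 6]
BINARY_OP + → 1 + 6 = 7. Stack: [7]
STORE_FAST k → k=7. Stack: []
LOAD_FAST_LOAD_FAST a,x → push -12,6. Stack: [-12, 6]
BINARY_OP - → -12 - 6 = -18. Stack: [-18]
LOAD_FAST a → push -12. Stack: [-18, -12]
BINARY_OP ^ → -18 ^ -12 = 26. Stack: [26]
STORE_FAST t → t=26. Stack: []
LOAD_CONST → push 110. Stack: [110]
LOAD_FAST b → push 25. Stack: [110, 25]
LOAD_CONST → push 10. Stack: [110, 25, 10]
BINARY_OP + → 25 + 10 = 35. Stack: [110, 35]
BINARY_OP % → 110 % 35 = 5. Stack: [5]
STORE_FAST r → r=5. Stack: []
LOAD_FAST_LOAD_FAST r,k → push 5,7. Stack: [5, 7]
BINARY_OP + → 5 + 7 = 12. Stack: [12]
LOAD_CONST → push 9. Stack: [12, 9]
BINARY_OP * → 12 * 9 = 108. Stack: [108]
STORE_FAST m → m=108. Stack: []
LOAD_CONST → push 8. Stack: [8]
LOAD_FAST a → push -12. Stack: [8, -12]
BINARY_OP ^ → 8 ^ -12 = -4. Stack: [-4]
STORE_FAST m → m=-4. Stack: []
LOAD_FAST m → push -4. Stack: [-4]
RETURN_VALUE → return -4.

-4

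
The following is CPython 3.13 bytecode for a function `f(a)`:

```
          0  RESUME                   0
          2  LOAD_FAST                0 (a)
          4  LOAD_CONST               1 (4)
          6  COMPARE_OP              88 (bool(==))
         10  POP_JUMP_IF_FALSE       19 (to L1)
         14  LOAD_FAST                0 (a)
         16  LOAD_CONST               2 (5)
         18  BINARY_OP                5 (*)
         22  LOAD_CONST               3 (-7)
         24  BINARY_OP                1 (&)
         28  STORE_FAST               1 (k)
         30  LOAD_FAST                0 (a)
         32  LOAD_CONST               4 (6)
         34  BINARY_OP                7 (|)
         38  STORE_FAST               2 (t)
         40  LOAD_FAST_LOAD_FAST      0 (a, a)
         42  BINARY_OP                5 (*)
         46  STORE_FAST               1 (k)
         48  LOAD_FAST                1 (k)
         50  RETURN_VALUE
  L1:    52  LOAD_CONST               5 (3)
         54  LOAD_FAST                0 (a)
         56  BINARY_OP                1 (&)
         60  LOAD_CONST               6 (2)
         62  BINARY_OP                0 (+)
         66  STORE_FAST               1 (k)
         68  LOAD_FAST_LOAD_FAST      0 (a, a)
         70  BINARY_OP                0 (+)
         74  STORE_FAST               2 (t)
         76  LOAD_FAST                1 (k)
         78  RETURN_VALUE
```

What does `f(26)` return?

LOAD_FAST a → push 26. Stack: [26]
LOAD_CONST → push 4. Stack: [26, 4]
COMPARE_OP bool(==) → 26 vs 4 = False. Stack: [False]
POP_JUMP_IF_FALSE → pop False; jump. Stack: []
LOAD_CONST → push 3. Stack: [3]
LOAD_FAST a → push 26. Stack: [3, 26]
BINARY_OP & → 3 & 26 = 2. Stack: [2]
LOAD_CONST → push 2. Stack: [2, 2]
BINARY_OP + → 2 + 2 = 4. Stack: [4]
STORE_FAST k → k=4. Stack: []
LOAD_FAST_LOAD_FAST a,a → push 26,26. Stack: [26, 26]
BINARY_OP + → 26 + 26 = 52. Stack: [52]
STORE_FAST t → t=52. Stack: []
LOAD_FAST k → push 4. Stack: [4]
RETURN_VALUE → return 4.

4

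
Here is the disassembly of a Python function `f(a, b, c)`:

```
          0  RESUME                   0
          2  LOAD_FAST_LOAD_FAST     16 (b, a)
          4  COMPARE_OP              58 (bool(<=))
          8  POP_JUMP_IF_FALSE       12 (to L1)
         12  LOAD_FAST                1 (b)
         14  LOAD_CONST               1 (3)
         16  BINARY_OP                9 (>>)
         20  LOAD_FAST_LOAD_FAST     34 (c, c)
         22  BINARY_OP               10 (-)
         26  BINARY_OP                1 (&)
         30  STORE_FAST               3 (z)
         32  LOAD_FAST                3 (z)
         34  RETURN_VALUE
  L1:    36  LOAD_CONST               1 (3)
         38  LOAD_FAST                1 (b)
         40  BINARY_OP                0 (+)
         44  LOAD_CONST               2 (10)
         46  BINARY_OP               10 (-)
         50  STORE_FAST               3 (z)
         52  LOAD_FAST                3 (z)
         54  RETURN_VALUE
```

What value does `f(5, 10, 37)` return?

LOAD_FAST_LOAD_FAST b,a → push 10,5. Stack: [10, 5]
COMPARE_OP bool(<=) → 10 vs 5 = False. Stack: [False]
POP_JUMP_IF_FALSE → pop False; jump. Stack: []
LOAD_CONST → push 3. Stack: [3]
LOAD_FAST b → push 10. Stack: [3, 10]
BINARY_OP + → 3 + 10 = 13. Stack: [13]
LOAD_CONST → push 10. Stack: [13, 10]
BINARY_OP - → 13 - 10 = 3. Stack: [3]
STORE_FAST z → z=3. Stack: []
LOAD_FAST z → push 3. Stack: [3]
RETURN_VALUE → return 3.

3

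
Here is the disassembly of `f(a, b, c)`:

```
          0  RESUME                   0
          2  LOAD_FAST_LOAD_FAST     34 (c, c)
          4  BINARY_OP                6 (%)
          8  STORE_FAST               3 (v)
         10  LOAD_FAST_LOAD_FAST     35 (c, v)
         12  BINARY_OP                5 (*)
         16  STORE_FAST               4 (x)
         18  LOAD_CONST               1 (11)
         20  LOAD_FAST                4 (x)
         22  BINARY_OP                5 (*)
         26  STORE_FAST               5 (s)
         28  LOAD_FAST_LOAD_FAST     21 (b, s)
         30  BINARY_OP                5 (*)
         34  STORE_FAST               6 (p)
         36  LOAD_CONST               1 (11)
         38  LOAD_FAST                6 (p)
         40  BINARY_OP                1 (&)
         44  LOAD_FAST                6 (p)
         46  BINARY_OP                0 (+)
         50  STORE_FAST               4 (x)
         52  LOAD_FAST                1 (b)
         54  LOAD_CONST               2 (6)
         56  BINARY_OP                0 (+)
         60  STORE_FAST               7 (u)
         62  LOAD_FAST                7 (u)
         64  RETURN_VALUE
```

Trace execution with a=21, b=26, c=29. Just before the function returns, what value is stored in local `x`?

LOAD_FAST_LOAD_FAST c,c → push 29,29. Stack: [29, 29]
BINARY_OP % → 29 % 29 = 0. Stack: [0]
STORE_FAST v → v=0. Stack: []
LOAD_FAST_LOAD_FAST c,v → push 29,0. Stack: [29, 0]
BINARY_OP * → 29 * 0 = 0. Stack: [0]
STORE_FAST x → x=0. Stack: []
LOAD_CONST → push 11. Stack: [11]
LOAD_FAST x → push 0. Stack: [11, 0]
BINARY_OP * → 11 * 0 = 0. Stack: [0]
STORE_FAST s → s=0. Stack: []
LOAD_FAST_LOAD_FAST b,s → push 26,0. Stack: [26, 0]
BINARY_OP * → 26 * 0 = 0. Stack: [0]
STORE_FAST p → p=0. Stack: []
LOAD_CONST → push 11. Stack: [11]
LOAD_FAST p → push 0. Stack: [11, 0]
BINARY_OP & → 11 & 0 = 0. Stack: [0]
LOAD_FAST p → push 0. Stack: [0, 0]
BINARY_OP + → 0 + 0 = 0. Stack: [0]
STORE_FAST x → x=0. Stack: []
LOAD_FAST b → push 26. Stack: [26]
LOAD_CONST → push 6. Stack: [26, 6]
BINARY_OP + → 26 + 6 = 32. Stack: [32]
STORE_FAST u → u=32. Stack: []
LOAD_FAST u → push 32. Stack: [32]
RETURN_VALUE → return 32.

0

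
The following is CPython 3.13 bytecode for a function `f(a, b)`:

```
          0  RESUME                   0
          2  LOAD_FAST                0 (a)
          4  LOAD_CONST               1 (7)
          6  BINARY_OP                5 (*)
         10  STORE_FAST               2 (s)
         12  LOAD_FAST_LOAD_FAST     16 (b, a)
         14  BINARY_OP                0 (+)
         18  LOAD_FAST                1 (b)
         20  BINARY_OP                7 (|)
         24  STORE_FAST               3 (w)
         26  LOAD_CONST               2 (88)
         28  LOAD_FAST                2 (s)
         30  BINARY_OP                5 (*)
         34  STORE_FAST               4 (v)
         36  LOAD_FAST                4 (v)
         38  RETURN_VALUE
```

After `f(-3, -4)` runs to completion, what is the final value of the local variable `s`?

-21

LOAD_FAST a → push -3. Stack: [-3]
LOAD_CONST → push 7. Stack: [-3, 7]
BINARY_OP * → -3 * 7 = -21. Stack: [-21]
STORE_FAST s → s=-21. Stack: []
LOAD_FAST_LOAD_FAST b,a → push -4,-3. Stack: [-4, -3]
BINARY_OP + → -4 + -3 = -7. Stack: [-7]
LOAD_FAST b → push -4. Stack: [-7, -4]
BINARY_OP | → -7 | -4 = -3. Stack: [-3]
STORE_FAST w → w=-3. Stack: []
LOAD_CONST → push 88. Stack: [88]
LOAD_FAST s → push -21. Stack: [88, -21]
BINARY_OP * → 88 * -21 = -1848. Stack: [-1848]
STORE_FAST v → v=-1848. Stack: []
LOAD_FAST v → push -1848. Stack: [-1848]
RETURN_VALUE → return -1848.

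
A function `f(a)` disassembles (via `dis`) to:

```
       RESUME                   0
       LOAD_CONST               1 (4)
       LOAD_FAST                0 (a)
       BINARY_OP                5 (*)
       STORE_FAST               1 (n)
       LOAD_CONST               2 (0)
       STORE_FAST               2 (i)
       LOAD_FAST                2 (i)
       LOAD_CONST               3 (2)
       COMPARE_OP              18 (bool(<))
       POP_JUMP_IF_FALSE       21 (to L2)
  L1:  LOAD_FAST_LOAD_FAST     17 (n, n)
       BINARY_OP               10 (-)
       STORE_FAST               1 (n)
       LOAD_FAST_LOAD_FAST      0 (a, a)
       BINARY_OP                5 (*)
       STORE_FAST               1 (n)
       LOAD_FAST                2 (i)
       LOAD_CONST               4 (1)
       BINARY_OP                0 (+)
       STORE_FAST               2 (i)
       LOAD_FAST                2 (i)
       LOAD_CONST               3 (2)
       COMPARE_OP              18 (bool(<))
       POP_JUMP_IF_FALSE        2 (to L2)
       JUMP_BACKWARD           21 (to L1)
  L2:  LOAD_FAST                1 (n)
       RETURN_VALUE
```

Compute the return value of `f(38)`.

1444

LOAD_CONST → push 4. Stack: [4]
LOAD_FAST a → push 38. Stack: [4, 38]
BINARY_OP * → 4 * 38 = 152. Stack: [152]
STORE_FAST n → n=152. Stack: []
LOAD_CONST → push 0. Stack: [0]
STORE_FAST i → i=0. Stack: []
LOAD_FAST i → push 0. Stack: [0]
LOAD_CONST → push 2. Stack: [0, 2]
COMPARE_OP bool(<) → 0 vs 2 = True. Stack: [True]
POP_JUMP_IF_FALSE → pop True; no jump. Stack: []
LOAD_FAST_LOAD_FAST n,n → push 152,152. Stack: [152, 152]
BINARY_OP - → 152 - 152 = 0. Stack: [0]
STORE_FAST n → n=0. Stack: []
LOAD_FAST_LOAD_FAST a,a → push 38,38. Stack: [38, 38]
BINARY_OP * → 38 * 38 = 1444. Stack: [1444]
STORE_FAST n → n=1444. Stack: []
LOAD_FAST i → push 0. Stack: [0]
LOAD_CONST → push 1. Stack: [0, 1]
BINARY_OP + → 0 + 1 = 1. Stack: [1]
STORE_FAST i → i=1. Stack: []
LOAD_FAST i → push 1. Stack: [1]
LOAD_CONST → push 2. Stack: [1, 2]
COMPARE_OP bool(<) → 1 vs 2 = True. Stack: [True]
POP_JUMP_IF_FALSE → pop True; no jump. Stack: []
LOAD_FAST_LOAD_FAST n,n → push 1444,1444. Stack: [1444, 1444]
BINARY_OP - → 1444 - 1444 = 0. Stack: [0]
STORE_FAST n → n=0. Stack: []
LOAD_FAST_LOAD_FAST a,a → push 38,38. Stack: [38, 38]
BINARY_OP * → 38 * 38 = 1444. Stack: [1444]
STORE_FAST n → n=1444. Stack: []
LOAD_FAST i → push 1. Stack: [1]
LOAD_CONST → push 1. Stack: [1, 1]
BINARY_OP + → 1 + 1 = 2. Stack: [2]
STORE_FAST i → i=2. Stack: []
LOAD_FAST i → push 2. Stack: [2]
LOAD_CONST → push 2. Stack: [2, 2]
COMPARE_OP bool(<) → 2 vs 2 = False. Stack: [False]
POP_JUMP_IF_FALSE → pop False; jump. Stack: []
LOAD_FAST n → push 1444. Stack: [1444]
RETURN_VALUE → return 1444.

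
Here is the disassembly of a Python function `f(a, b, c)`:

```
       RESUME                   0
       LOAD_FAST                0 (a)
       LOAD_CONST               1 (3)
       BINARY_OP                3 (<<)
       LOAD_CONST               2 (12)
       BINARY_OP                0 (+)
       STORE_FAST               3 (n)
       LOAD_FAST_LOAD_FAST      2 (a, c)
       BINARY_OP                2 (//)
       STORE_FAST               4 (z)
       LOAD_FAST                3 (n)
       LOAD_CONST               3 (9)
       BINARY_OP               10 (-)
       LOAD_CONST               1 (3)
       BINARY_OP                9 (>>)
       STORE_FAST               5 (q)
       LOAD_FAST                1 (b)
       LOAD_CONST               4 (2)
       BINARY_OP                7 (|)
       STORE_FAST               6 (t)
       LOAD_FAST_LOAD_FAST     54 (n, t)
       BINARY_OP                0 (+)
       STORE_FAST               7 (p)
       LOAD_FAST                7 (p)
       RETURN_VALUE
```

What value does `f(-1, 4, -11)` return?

10

LOAD_FAST a → push -1. Stack: [-1]
LOAD_CONST → push 3. Stack: [-1, 3]
BINARY_OP << → -1 << 3 = -8. Stack: [-8]
LOAD_CONST → push 12. Stack: [-8, 12]
BINARY_OP + → -8 + 12 = 4. Stack: [4]
STORE_FAST n → n=4. Stack: []
LOAD_FAST_LOAD_FAST a,c → push -1,-11. Stack: [-1, -11]
BINARY_OP // → -1 // -11 = 0. Stack: [0]
STORE_FAST z → z=0. Stack: []
LOAD_FAST n → push 4. Stack: [4]
LOAD_CONST → push 9. Stack: [4, 9]
BINARY_OP - → 4 - 9 = -5. Stack: [-5]
LOAD_CONST → push 3. Stack: [-5, 3]
BINARY_OP >> → -5 >> 3 = -1. Stack: [-1]
STORE_FAST q → q=-1. Stack: []
LOAD_FAST b → push 4. Stack: [4]
LOAD_CONST → push 2. Stack: [4, 2]
BINARY_OP | → 4 | 2 = 6. Stack: [6]
STORE_FAST t → t=6. Stack: []
LOAD_FAST_LOAD_FAST n,t → push 4,6. Stack: [4, 6]
BINARY_OP + → 4 + 6 = 10. Stack: [10]
STORE_FAST p → p=10. Stack: []
LOAD_FAST p → push 10. Stack: [10]
RETURN_VALUE → return 10.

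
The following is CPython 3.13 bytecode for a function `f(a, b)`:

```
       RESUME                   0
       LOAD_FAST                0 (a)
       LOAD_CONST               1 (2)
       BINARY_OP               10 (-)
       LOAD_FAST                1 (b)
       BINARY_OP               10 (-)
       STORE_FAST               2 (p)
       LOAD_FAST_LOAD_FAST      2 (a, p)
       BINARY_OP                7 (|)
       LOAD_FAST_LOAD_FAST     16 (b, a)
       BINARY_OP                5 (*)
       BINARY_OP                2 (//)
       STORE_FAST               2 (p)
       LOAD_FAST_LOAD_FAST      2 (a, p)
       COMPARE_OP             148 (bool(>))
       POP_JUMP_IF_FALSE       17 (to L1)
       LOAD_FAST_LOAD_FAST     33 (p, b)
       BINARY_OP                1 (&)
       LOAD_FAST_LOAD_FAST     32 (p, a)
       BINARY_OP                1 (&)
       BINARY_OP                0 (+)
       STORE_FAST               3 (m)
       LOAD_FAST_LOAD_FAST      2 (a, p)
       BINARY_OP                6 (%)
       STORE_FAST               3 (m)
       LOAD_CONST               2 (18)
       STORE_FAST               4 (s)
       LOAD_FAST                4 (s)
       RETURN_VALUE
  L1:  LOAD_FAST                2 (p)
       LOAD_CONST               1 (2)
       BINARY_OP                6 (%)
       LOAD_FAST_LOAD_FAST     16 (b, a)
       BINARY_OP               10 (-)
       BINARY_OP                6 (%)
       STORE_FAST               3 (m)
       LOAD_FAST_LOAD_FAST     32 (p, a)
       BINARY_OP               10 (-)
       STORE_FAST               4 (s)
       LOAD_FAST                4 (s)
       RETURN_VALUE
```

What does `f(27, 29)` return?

18

LOAD_FAST a → push 27. Stack: [27]
LOAD_CONST → push 2. Stack: [27, 2]
BINARY_OP - → 27 - 2 = 25. Stack: [25]
LOAD_FAST b → push 29. Stack: [25, 29]
BINARY_OP - → 25 - 29 = -4. Stack: [-4]
STORE_FAST p → p=-4. Stack: []
LOAD_FAST_LOAD_FAST a,p → push 27,-4. Stack: [27, -4]
BINARY_OP | → 27 | -4 = -1. Stack: [-1]
LOAD_FAST_LOAD_FAST b,a → push 29,27. Stack: [-1, 29, 27]
BINARY_OP * → 29 * 27 = 783. Stack: [-1, 783]
BINARY_OP // → -1 // 783 = -1. Stack: [-1]
STORE_FAST p → p=-1. Stack: []
LOAD_FAST_LOAD_FAST a,p → push 27,-1. Stack: [27, -1]
COMPARE_OP bool(>) → 27 vs -1 = True. Stack: [True]
POP_JUMP_IF_FALSE → pop True; no jump. Stack: []
LOAD_FAST_LOAD_FAST p,b → push -1,29. Stack: [-1, 29]
BINARY_OP & → -1 & 29 = 29. Stack: [29]
LOAD_FAST_LOAD_FAST p,a → push -1,27. Stack: [29, -1, 27]
BINARY_OP & → -1 & 27 = 27. Stack: [29, 27]
BINARY_OP + → 29 + 27 = 56. Stack: [56]
STORE_FAST m → m=56. Stack: []
LOAD_FAST_LOAD_FAST a,p → push 27,-1. Stack: [27, -1]
BINARY_OP % → 27 % -1 = 0. Stack: [0]
STORE_FAST m → m=0. Stack: []
LOAD_CONST → push 18. Stack: [18]
STORE_FAST s → s=18. Stack: []
LOAD_FAST s → push 18. Stack: [18]
RETURN_VALUE → return 18.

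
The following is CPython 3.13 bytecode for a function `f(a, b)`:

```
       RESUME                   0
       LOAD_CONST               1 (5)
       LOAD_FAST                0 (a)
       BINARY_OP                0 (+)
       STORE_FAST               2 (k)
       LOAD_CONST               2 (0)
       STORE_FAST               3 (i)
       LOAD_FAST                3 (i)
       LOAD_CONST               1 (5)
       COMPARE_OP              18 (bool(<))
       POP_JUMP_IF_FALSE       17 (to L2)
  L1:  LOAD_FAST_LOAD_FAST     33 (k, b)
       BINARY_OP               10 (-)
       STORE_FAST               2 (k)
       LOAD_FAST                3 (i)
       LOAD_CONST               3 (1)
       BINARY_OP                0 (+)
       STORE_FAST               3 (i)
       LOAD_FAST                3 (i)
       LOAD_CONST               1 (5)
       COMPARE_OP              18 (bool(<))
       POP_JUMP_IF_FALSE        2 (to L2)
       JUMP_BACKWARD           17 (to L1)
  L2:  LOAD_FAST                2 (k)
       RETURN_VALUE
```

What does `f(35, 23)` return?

LOAD_CONST → push 5
LOAD_FAST a → push 35
BINARY_OP + → 5 + 35 = 40
STORE_FAST k → k=40
LOAD_CONST → push 0
STORE_FAST i → i=0
LOAD_FAST i → push 0
LOAD_CONST → push 5
COMPARE_OP bool(<) → 0 vs 5 = True
POP_JUMP_IF_FALSE → pop True; no jump
LOAD_FAST_LOAD_FAST k,b → push 40,23
BINARY_OP - → 40 - 23 = 17
STORE_FAST k → k=17
LOAD_FAST i → push 0
LOAD_CONST → push 1
BINARY_OP + → 0 + 1 = 1
STORE_FAST i → i=1
LOAD_FAST i → push 1
LOAD_CONST → push 5
COMPARE_OP bool(<) → 1 vs 5 = True
POP_JUMP_IF_FALSE → pop True; no jump
LOAD_FAST_LOAD_FAST k,b → push 17,23
BINARY_OP - → 17 - 23 = -6
STORE_FAST k → k=-6
LOAD_FAST i → push 1
LOAD_CONST → push 1
BINARY_OP + → 1 + 1 = 2
STORE_FAST i → i=2
LOAD_FAST i → push 2
LOAD_CONST → push 5
COMPARE_OP bool(<) → 2 vs 5 = True
POP_JUMP_IF_FALSE → pop True; no jump
LOAD_FAST_LOAD_FAST k,b → push -6,23
BINARY_OP - → -6 - 23 = -29
STORE_FAST k → k=-29
LOAD_FAST i → push 2
LOAD_CONST → push 1
BINARY_OP + → 2 + 1 = 3
STORE_FAST i → i=3
LOAD_FAST i → push 3
LOAD_CONST → push 5
COMPARE_OP bool(<) → 3 vs 5 = True
POP_JUMP_IF_FALSE → pop True; no jump
LOAD_FAST_LOAD_FAST k,b → push -29,23
BINARY_OP - → -29 - 23 = -52
STORE_FAST k → k=-52
LOAD_FAST i → push 3
LOAD_CONST → push 1
BINARY_OP + → 3 + 1 = 4
STORE_FAST i → i=4
LOAD_FAST i → push 4
LOAD_CONST → push 5
COMPARE_OP bool(<) → 4 vs 5 = True
POP_JUMP_IF_FALSE → pop True; no jump
LOAD_FAST_LOAD_FAST k,b → push -52,23
BINARY_OP - → -52 - 23 = -75
STORE_FAST k → k=-75
LOAD_FAST i → push 4
LOAD_CONST → push 1
BINARY_OP + → 4 + 1 = 5
STORE_FAST i → i=5
LOAD_FAST i → push 5
LOAD_CONST → push 5
COMPARE_OP bool(<) → 5 vs 5 = False
POP_JUMP_IF_FALSE → pop False; jump
LOAD_FAST k → push -75
RETURN_VALUE → return -75.

-75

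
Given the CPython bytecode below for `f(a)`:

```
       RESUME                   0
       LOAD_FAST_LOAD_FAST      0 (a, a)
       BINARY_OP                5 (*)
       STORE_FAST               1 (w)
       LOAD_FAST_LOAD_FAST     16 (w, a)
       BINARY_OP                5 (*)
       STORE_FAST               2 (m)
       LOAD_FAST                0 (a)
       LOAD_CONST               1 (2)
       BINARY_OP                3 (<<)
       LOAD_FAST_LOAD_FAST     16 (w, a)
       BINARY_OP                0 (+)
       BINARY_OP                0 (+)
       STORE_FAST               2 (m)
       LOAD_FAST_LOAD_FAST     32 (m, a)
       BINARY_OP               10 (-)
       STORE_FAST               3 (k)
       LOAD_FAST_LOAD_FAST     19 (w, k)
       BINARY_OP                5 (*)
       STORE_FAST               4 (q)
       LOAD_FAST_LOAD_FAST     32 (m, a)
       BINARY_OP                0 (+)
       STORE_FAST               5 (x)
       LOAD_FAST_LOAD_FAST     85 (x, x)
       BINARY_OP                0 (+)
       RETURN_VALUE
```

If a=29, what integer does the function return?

LOAD_FAST_LOAD_FAST a,a → push 29,29. Stack: [29, 29]
BINARY_OP * → 29 * 29 = 841. Stack: [841]
STORE_FAST w → w=841. Stack: []
LOAD_FAST_LOAD_FAST w,a → push 841,29. Stack: [841, 29]
BINARY_OP * → 841 * 29 = 24389. Stack: [24389]
STORE_FAST m → m=24389. Stack: []
LOAD_FAST a → push 29. Stack: [29]
LOAD_CONST → push 2. Stack: [29, 2]
BINARY_OP << → 29 << 2 = 116. Stack: [116]
LOAD_FAST_LOAD_FAST w,a → push 841,29. Stack: [116, 841, 29]
BINARY_OP + → 841 + 29 = 870. Stack: [116, 870]
BINARY_OP + → 116 + 870 = 986. Stack: [986]
STORE_FAST m → m=986. Stack: []
LOAD_FAST_LOAD_FAST m,a → push 986,29. Stack: [986, 29]
BINARY_OP - → 986 - 29 = 957. Stack: [957]
STORE_FAST k → k=957. Stack: []
LOAD_FAST_LOAD_FAST w,k → push 841,957. Stack: [841, 957]
BINARY_OP * → 841 * 957 = 804837. Stack: [804837]
STORE_FAST q → q=804837. Stack: []
LOAD_FAST_LOAD_FAST m,a → push 986,29. Stack: [986, 29]
BINARY_OP + → 986 + 29 = 1015. Stack: [1015]
STORE_FAST x → x=1015. Stack: []
LOAD_FAST_LOAD_FAST x,x → push 1015,1015. Stack: [1015, 1015]
BINARY_OP + → 1015 + 1015 = 2030. Stack: [2030]
RETURN_VALUE → return 2030.

2030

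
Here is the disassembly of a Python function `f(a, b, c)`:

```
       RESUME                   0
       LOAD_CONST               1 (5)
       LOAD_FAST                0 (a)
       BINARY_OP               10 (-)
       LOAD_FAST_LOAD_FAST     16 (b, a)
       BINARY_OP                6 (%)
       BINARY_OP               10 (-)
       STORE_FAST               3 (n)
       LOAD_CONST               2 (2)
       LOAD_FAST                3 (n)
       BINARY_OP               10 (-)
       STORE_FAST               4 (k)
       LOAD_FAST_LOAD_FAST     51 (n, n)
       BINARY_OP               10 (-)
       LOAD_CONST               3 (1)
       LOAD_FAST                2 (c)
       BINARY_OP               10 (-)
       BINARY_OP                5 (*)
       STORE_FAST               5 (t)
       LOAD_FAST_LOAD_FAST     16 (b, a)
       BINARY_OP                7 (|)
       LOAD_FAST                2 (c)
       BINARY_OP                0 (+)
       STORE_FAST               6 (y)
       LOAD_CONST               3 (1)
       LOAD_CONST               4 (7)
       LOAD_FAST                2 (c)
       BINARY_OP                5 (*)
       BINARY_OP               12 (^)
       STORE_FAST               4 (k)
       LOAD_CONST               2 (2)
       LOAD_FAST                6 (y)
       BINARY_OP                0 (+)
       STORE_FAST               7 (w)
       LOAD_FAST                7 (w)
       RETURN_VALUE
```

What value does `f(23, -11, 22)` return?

15

LOAD_CONST → push 5. Stack: [5]
LOAD_FAST a → push 23. Stack: [5, 23]
BINARY_OP - → 5 - 23 = -18. Stack: [-18]
LOAD_FAST_LOAD_FAST b,a → push -11,23. Stack: [-18, -11, 23]
BINARY_OP % → -11 % 23 = 12. Stack: [-18, 12]
BINARY_OP - → -18 - 12 = -30. Stack: [-30]
STORE_FAST n → n=-30. Stack: []
LOAD_CONST → push 2. Stack: [2]
LOAD_FAST n → push -30. Stack: [2, -30]
BINARY_OP - → 2 - -30 = 32. Stack: [32]
STORE_FAST k → k=32. Stack: []
LOAD_FAST_LOAD_FAST n,n → push -30,-30. Stack: [-30, -30]
BINARY_OP - → -30 - -30 = 0. Stack: [0]
LOAD_CONST → push 1. Stack: [0, 1]
LOAD_FAST c → push 22. Stack: [0, 1, 22]
BINARY_OP - → 1 - 22 = -21. Stack: [0, -21]
BINARY_OP * → 0 * -21 = 0. Stack: [0]
STORE_FAST t → t=0. Stack: []
LOAD_FAST_LOAD_FAST b,a → push -11,23. Stack: [-11, 23]
BINARY_OP | → -11 | 23 = -9. Stack: [-9]
LOAD_FAST c → push 22. Stack: [-9, 22]
BINARY_OP + → -9 + 22 = 13. Stack: [13]
STORE_FAST y → y=13. Stack: []
LOAD_CONST → push 1. Stack: [1]
LOAD_CONST → push 7. Stack: [1, 7]
LOAD_FAST c → push 22. Stack: [1, 7, 22]
BINARY_OP * → 7 * 22 = 154. Stack: [1, 154]
BINARY_OP ^ → 1 ^ 154 = 155. Stack: [155]
STORE_FAST k → k=155. Stack: []
LOAD_CONST → push 2. Stack: [2]
LOAD_FAST y → push 13. Stack: [2, 13]
BINARY_OP + → 2 + 13 = 15. Stack: [15]
STORE_FAST w → w=15. Stack: []
LOAD_FAST w → push 15. Stack: [15]
RETURN_VALUE → return 15.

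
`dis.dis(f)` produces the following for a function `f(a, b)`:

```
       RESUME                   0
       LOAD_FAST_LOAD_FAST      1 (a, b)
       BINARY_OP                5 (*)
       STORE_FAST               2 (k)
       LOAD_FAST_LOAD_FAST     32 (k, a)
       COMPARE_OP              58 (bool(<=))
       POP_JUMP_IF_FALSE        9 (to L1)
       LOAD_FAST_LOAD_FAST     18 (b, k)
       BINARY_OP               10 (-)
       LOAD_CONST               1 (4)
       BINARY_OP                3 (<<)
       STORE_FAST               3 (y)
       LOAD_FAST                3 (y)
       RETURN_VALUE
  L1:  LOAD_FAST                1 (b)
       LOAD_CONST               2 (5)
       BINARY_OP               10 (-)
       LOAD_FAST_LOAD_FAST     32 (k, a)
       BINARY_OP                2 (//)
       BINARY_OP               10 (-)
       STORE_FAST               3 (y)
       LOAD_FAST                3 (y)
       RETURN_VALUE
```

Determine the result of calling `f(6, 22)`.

LOAD_FAST_LOAD_FAST a,b → push 6,22. Stack: [6, 22]
BINARY_OP * → 6 * 22 = 132. Stack: [132]
STORE_FAST k → k=132. Stack: []
LOAD_FAST_LOAD_FAST k,a → push 132,6. Stack: [132, 6]
COMPARE_OP bool(<=) → 132 vs 6 = False. Stack: [False]
POP_JUMP_IF_FALSE → pop False; jump. Stack: []
LOAD_FAST b → push 22. Stack: [22]
LOAD_CONST → push 5. Stack: [22, 5]
BINARY_OP - → 22 - 5 = 17. Stack: [17]
LOAD_FAST_LOAD_FAST k,a → push 132,6. Stack: [17, 132, 6]
BINARY_OP // → 132 // 6 = 22. Stack: [17, 22]
BINARY_OP - → 17 - 22 = -5. Stack: [-5]
STORE_FAST y → y=-5. Stack: []
LOAD_FAST y → push -5. Stack: [-5]
RETURN_VALUE → return -5.

-5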